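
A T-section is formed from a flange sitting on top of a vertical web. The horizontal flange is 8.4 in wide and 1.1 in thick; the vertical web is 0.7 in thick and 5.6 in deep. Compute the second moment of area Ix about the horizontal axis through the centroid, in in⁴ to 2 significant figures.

Ix ≈ 42 in⁴

Split into non-overlapping primitives; take the origin at the lower-left of the bounding box.
Flange: 8.4 × 1.1, A = 9.24 in², y = 6.15 in, Ī = 0.9317 in⁴.
Web: 0.7 × 5.6, A = 3.92 in², y = 2.8 in, Ī = 10.24 in⁴.
Centroid: ȳ = ΣA·y / ΣA = 5.152 in.
Transfer each piece to the horizontal axis through the centroid using Ī + A·d² with d = y − 5.152:
  flange: d = 0.9979 in → contributes +10.13 in⁴
  web: d = -2.352 in → contributes +31.93 in⁴
Total I = 42.06 in⁴.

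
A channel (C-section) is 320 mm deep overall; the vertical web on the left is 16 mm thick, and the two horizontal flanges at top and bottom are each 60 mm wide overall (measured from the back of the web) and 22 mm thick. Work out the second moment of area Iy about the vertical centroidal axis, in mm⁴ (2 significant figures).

Decompose the section into non-overlapping parts with the origin at the bottom-left of its bounding rectangle.
Web: 16 × 320, A = 5 120 mm², x = 8 mm, Ī = 109 227 mm⁴.
Top flange (beyond web): 44 × 22, A = 968 mm², x = 38 mm, Ī = 156 171 mm⁴.
Bottom flange (beyond web): 44 × 22, A = 968 mm², x = 38 mm, Ī = 156 171 mm⁴.
Centroid: x̄ = ΣA·x / ΣA = 16.23 mm.
Transfer each piece to the vertical centroidal axis using Ī + A·d² with d = x − 16.23:
  web: d = -8.231 mm → contributes +456 128 mm⁴
  top flange (beyond web): d = 21.77 mm → contributes +614 883 mm⁴
  bottom flange (beyond web): d = 21.77 mm → contributes +614 883 mm⁴
Total I = 1 685 895 mm⁴.

Iy ≈ 1.7 × 10⁶ mm⁴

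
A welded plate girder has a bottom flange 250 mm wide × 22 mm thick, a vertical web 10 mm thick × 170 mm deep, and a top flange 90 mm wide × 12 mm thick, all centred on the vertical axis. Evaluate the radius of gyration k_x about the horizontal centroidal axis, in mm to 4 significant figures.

Break the section into simple shapes (no overlaps), measuring from the bottom-left corner of the bounding box.
Bottom plate: 250 × 22, A = 5 500 mm², y = 11 mm, Ī = 221 833 mm⁴.
Web plate: 10 × 170, A = 1 700 mm², y = 107 mm, Ī = 4 094 167 mm⁴.
Top plate: 90 × 12, A = 1 080 mm², y = 198 mm, Ī = 12 960 mm⁴.
Centroid: ȳ = ΣA·y / ΣA = 55.1014 mm.
Transfer each piece to the horizontal centroidal axis using Ī + A·d² with d = y − 55.1014:
  bottom plate: d = -44.1014 mm → contributes +10 918 991 mm⁴
  web plate: d = 51.8986 mm → contributes +8 673 048 mm⁴
  top plate: d = 142.899 mm → contributes +22 066 555 mm⁴
Total I = 41 658 595 mm⁴.
Radius of gyration: k = √(I/A) = √(41 658 595 / 8 280) = 70.9312 mm.

k_x ≈ 70.93 mm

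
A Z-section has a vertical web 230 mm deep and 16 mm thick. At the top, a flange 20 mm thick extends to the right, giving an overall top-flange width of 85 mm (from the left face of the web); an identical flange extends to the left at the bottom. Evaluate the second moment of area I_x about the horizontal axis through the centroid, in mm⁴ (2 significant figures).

I_x ≈ 4.7 × 10⁷ mm⁴

Treat the section as a set of non-overlapping primitives; coordinates are from the bounding-box lower-left.
Web: 16 × 230, A = 3 680 mm², y = 115 mm, Ī = 16 222 667 mm⁴.
Top flange (beyond web): 69 × 20, A = 1 380 mm², y = 220 mm, Ī = 46 000 mm⁴.
Bottom flange (beyond web): 69 × 20, A = 1 380 mm², y = 10 mm, Ī = 46 000 mm⁴.
Centroid: ȳ = ΣA·y / ΣA = 115 mm.
Transfer each piece to the horizontal axis through the centroid using Ī + A·d² with d = y − 115:
  web: d = 0 mm → contributes +16 222 667 mm⁴
  top flange (beyond web): d = 105 mm → contributes +15 260 500 mm⁴
  bottom flange (beyond web): d = -105 mm → contributes +15 260 500 mm⁴
Total I = 46 743 667 mm⁴.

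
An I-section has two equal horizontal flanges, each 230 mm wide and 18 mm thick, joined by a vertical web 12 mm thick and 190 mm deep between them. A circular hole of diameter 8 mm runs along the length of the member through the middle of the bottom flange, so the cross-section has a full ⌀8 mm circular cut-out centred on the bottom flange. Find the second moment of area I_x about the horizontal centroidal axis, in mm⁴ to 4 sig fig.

Break the section into simple shapes (no overlaps), measuring from the bottom-left corner of the bounding box.
Bottom flange: 230 × 18, A = 4 140 mm², y = 9 mm, Ī = 111 780 mm⁴.
Web: 12 × 190, A = 2 280 mm², y = 113 mm, Ī = 6 859 000 mm⁴.
Top flange: 230 × 18, A = 4 140 mm², y = 217 mm, Ī = 111 780 mm⁴.
Hole (subtracted): ⌀8, A = 50.2655 mm², y = 9 mm, Ī = 201.062 mm⁴.
Centroid: ȳ = ΣA·y / ΣA = 113.497 mm.
Transfer each piece to the horizontal centroidal axis using Ī + A·d² with d = y − 113.497:
  bottom flange: d = -104.497 mm → contributes +45 319 371 mm⁴
  web: d = -0.497406 mm → contributes +6 859 564 mm⁴
  top flange: d = 103.503 mm → contributes +44 462 718 mm⁴
  hole: d = -104.497 mm → contributes −549 085 mm⁴
Total I = 96 092 567 mm⁴.

I_x ≈ 9.609 × 10⁷ mm⁴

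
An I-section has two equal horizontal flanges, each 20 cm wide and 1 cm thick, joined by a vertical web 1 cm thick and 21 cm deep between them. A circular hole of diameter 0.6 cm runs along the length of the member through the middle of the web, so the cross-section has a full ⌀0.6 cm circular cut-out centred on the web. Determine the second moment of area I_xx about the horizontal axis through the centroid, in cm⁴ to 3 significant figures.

Split into non-overlapping primitives; take the origin at the lower-left of the bounding box.
Bottom flange: 20 × 1, A = 20 cm², y = 0.5 cm, Ī = 1.6667 cm⁴.
Web: 1 × 21, A = 21 cm², y = 11.5 cm, Ī = 771.75 cm⁴.
Top flange: 20 × 1, A = 20 cm², y = 22.5 cm, Ī = 1.6667 cm⁴.
Hole (subtracted): ⌀0.6, A = 0.28274 cm², y = 11.5 cm, Ī = 0.0063617 cm⁴.
By symmetry the centroid is at mid-height, ȳ = 11.5 cm.
Transfer each piece to the horizontal axis through the centroid using Ī + A·d² with d = y − 11.5:
  bottom flange: d = -11 cm → contributes +2421.7 cm⁴
  web: d = 0 cm → contributes +771.75 cm⁴
  top flange: d = 11 cm → contributes +2421.7 cm⁴
  hole: d = 0 cm → contributes −0.0063617 cm⁴
Total I = 5615.1 cm⁴.

I_xx ≈ 5620 cm⁴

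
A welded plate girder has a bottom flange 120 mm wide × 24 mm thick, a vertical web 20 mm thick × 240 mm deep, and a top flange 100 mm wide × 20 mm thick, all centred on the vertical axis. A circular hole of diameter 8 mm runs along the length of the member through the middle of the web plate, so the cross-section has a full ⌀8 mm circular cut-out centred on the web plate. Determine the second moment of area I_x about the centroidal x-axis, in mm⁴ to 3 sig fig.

I_x ≈ 1.06 × 10⁸ mm⁴

Decompose the section into non-overlapping parts with the origin at the bottom-left of its bounding rectangle.
Bottom plate: 120 × 24, A = 2 880 mm², y = 12 mm, Ī = 138 240 mm⁴.
Web plate: 20 × 240, A = 4 800 mm², y = 144 mm, Ī = 23 040 000 mm⁴.
Top plate: 100 × 20, A = 2 000 mm², y = 274 mm, Ī = 66 667 mm⁴.
Hole (subtracted): ⌀8, A = 50.265 mm², y = 144 mm, Ī = 201.06 mm⁴.
Centroid: ȳ = ΣA·y / ΣA = 131.52 mm.
Transfer each piece to the centroidal x-axis using Ī + A·d² with d = y − 131.52:
  bottom plate: d = -119.52 mm → contributes +41 280 492 mm⁴
  web plate: d = 12.478 mm → contributes +23 787 364 mm⁴
  top plate: d = 142.48 mm → contributes +40 666 638 mm⁴
  hole: d = 12.478 mm → contributes −8027.4 mm⁴
Total I = 105 726 467 mm⁴.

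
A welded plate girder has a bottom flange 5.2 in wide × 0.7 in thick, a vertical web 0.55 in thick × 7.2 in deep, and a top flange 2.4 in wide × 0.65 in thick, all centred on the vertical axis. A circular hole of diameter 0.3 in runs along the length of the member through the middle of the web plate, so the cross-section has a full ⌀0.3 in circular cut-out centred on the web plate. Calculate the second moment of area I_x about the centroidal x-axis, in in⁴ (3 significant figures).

I_x ≈ 90.6 in⁴

Break the section into simple shapes (no overlaps), measuring from the bottom-left corner of the bounding box.
Bottom plate: 5.2 × 0.7, A = 3.64 in², y = 0.35 in, Ī = 0.14863 in⁴.
Web plate: 0.55 × 7.2, A = 3.96 in², y = 4.3 in, Ī = 17.107 in⁴.
Top plate: 2.4 × 0.65, A = 1.56 in², y = 8.225 in, Ī = 0.054925 in⁴.
Hole (subtracted): ⌀0.3, A = 0.070686 in², y = 4.3 in, Ī = 0.00039761 in⁴.
Centroid: ȳ = ΣA·y / ΣA = 3.3918 in.
Transfer each piece to the centroidal x-axis using Ī + A·d² with d = y − 3.3918:
  bottom plate: d = -3.0418 in → contributes +33.828 in⁴
  web plate: d = 0.90821 in → contributes +20.374 in⁴
  top plate: d = 4.8332 in → contributes +36.496 in⁴
  hole: d = 0.90821 in → contributes −0.058702 in⁴
Total I = 90.639 in⁴.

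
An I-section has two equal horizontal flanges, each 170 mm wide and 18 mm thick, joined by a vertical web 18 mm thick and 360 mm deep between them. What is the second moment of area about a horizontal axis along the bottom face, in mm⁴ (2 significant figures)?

Split into non-overlapping primitives; take the origin at the lower-left of the bounding box.
Bottom flange: 170 × 18, A = 3 060 mm², y = 9 mm, Ī = 82 620 mm⁴.
Web: 18 × 360, A = 6 480 mm², y = 198 mm, Ī = 69 984 000 mm⁴.
Top flange: 170 × 18, A = 3 060 mm², y = 387 mm, Ī = 82 620 mm⁴.
Transfer each piece to the base of the section using Ī + A·d² with d = y − 0:
  bottom flange: d = 9 mm → contributes +330 480 mm⁴
  web: d = 198 mm → contributes +324 025 920 mm⁴
  top flange: d = 387 mm → contributes +458 375 760 mm⁴
Total I = 782 732 160 mm⁴.

I_base ≈ 7.8 × 10⁸ mm⁴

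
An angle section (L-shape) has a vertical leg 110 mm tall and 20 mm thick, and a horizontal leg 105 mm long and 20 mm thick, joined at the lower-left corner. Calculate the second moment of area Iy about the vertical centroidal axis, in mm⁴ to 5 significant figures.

Treat the section as a set of non-overlapping primitives; coordinates are from the bounding-box lower-left.
Vertical leg: 20 × 110, A = 2 200 mm², x = 10 mm, Ī = 73333.33 mm⁴.
Horizontal leg (remainder): 85 × 20, A = 1 700 mm², x = 62.5 mm, Ī = 1 023 542 mm⁴.
Centroid: x̄ = ΣA·x / ΣA = 32.88462 mm.
Transfer each piece to the vertical centroidal axis using Ī + A·d² with d = x − 32.88462:
  vertical leg: d = -22.88462 mm → contributes +1 225 486 mm⁴
  horizontal leg (remainder): d = 29.61538 mm → contributes +2 514 562 mm⁴
Total I = 3 740 048 mm⁴.

Iy ≈ 3.7400 × 10⁶ mm⁴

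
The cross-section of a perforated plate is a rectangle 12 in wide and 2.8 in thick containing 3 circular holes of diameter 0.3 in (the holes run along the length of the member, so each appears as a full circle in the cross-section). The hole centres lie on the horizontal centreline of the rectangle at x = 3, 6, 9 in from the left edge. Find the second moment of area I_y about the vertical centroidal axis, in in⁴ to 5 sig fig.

I_y ≈ 401.93 in⁴

Decompose the section into non-overlapping parts with the origin at the bottom-left of its bounding rectangle.
Plate: 12 × 2.8, A = 33.6 in², x = 6 in, Ī = 403.2 in⁴.
Hole 1 (subtracted): ⌀0.3, A = 0.07068583 in², x = 3 in, Ī = 0.0003976078 in⁴.
Hole 2 (subtracted): ⌀0.3, A = 0.07068583 in², x = 6 in, Ī = 0.0003976078 in⁴.
Hole 3 (subtracted): ⌀0.3, A = 0.07068583 in², x = 9 in, Ī = 0.0003976078 in⁴.
By symmetry the centroid is at mid-width, x̄ = 6 in.
Transfer each piece to the vertical centroidal axis using Ī + A·d² with d = x − 6:
  plate: d = 0 in → contributes +403.2 in⁴
  hole 1: d = -3 in → contributes −0.6365701 in⁴
  hole 2: d = 0 in → contributes −0.0003976078 in⁴
  hole 3: d = 3 in → contributes −0.6365701 in⁴
Total I = 401.9265 in⁴.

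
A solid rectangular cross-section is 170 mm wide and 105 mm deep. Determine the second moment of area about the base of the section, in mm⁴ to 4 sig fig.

The section: 170 × 105, A = 17 850 mm², y = 52.5 mm, Ī = 16 399 688 mm⁴.
Transfer it to the bottom edge using Ī + A·d² with d = y − 0:
  the section: d = 52.5 mm → contributes +65 598 750 mm⁴
Total I = 65 598 750 mm⁴.

I_base ≈ 6.560 × 10⁷ mm⁴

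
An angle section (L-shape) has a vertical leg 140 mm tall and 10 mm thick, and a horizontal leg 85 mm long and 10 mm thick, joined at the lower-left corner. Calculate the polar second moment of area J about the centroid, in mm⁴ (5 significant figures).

J ≈ 5.6016 × 10⁶ mm⁴

Decompose the section into non-overlapping parts with the origin at the bottom-left of its bounding rectangle.
Vertical leg: 10 × 140, A = 1 400 mm², y = 70 mm, Ī = 2 286 667 mm⁴.
Horizontal leg (remainder): 75 × 10, A = 750 mm², y = 5 mm, Ī = 6 250 mm⁴.
Centroid: ȳ = ΣA·y / ΣA = 47.32558 mm.
Transfer each piece to the centroidal x-axis using Ī + A·d² with d = y − 47.32558:
  vertical leg: d = 22.67442 mm → contributes +3 006 448 mm⁴
  horizontal leg (remainder): d = -42.32558 mm → contributes +1 349 841 mm⁴
Total I = 4 356 289 mm⁴.
For the y-axis: x̄ = 19.82558 mm.
Repeating about the centroidal y-axis gives I_y = 1 245 351 mm⁴.
Polar second moment: J = I_x + I_y = 5 601 640 mm⁴.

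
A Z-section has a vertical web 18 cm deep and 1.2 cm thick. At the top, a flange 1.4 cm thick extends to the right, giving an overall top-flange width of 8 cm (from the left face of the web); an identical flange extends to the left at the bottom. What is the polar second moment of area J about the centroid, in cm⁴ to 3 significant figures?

Decompose the section into non-overlapping parts with the origin at the bottom-left of its bounding rectangle.
Web: 1.2 × 18, A = 21.6 cm², y = 9 cm, Ī = 583.2 cm⁴.
Top flange (beyond web): 6.8 × 1.4, A = 9.52 cm², y = 17.3 cm, Ī = 1.5549 cm⁴.
Bottom flange (beyond web): 6.8 × 1.4, A = 9.52 cm², y = 0.7 cm, Ī = 1.5549 cm⁴.
Centroid: ȳ = ΣA·y / ΣA = 9 cm.
Transfer each piece to the centroidal x-axis using Ī + A·d² with d = y − 9:
  web: d = 0 cm → contributes +583.2 cm⁴
  top flange (beyond web): d = 8.3 cm → contributes +657.39 cm⁴
  bottom flange (beyond web): d = -8.3 cm → contributes +657.39 cm⁴
Total I = 1 898 cm⁴.
For the y-axis: x̄ = 7.4 cm.
Repeating about the centroidal y-axis gives I_y = 380.6 cm⁴.
Polar second moment: J = I_x + I_y = 2278.6 cm⁴.

J ≈ 2280 cm⁴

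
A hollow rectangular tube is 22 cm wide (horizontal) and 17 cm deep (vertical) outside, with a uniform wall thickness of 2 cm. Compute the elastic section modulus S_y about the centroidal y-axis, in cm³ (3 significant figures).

Split into non-overlapping primitives; take the origin at the lower-left of the bounding box.
Outer rectangle: 22 × 17, A = 374 cm², x = 11 cm, Ī = 15 085 cm⁴.
Inner void (subtracted): 18 × 13, A = 234 cm², x = 11 cm, Ī = 6 318 cm⁴.
By symmetry the centroid is at mid-width, x̄ = 11 cm.
All pieces are centred on the centroidal y-axis, so I = ΣĪ (holes subtracted) = 8766.7 cm⁴.
Extreme fibre distance c = 11 cm; S = I/c = 796.97 cm³.

S_y ≈ 797 cm³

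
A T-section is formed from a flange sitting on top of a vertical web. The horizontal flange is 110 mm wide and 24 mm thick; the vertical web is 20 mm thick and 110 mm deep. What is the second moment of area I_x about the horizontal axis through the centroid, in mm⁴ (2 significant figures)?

Split into non-overlapping primitives; take the origin at the lower-left of the bounding box.
Flange: 110 × 24, A = 2 640 mm², y = 122 mm, Ī = 126 720 mm⁴.
Web: 20 × 110, A = 2 200 mm², y = 55 mm, Ī = 2 218 333 mm⁴.
Centroid: ȳ = ΣA·y / ΣA = 91.55 mm.
Transfer each piece to the horizontal axis through the centroid using Ī + A·d² with d = y − 91.55:
  flange: d = 30.45 mm → contributes +2 575 265 mm⁴
  web: d = -36.55 mm → contributes +5 156 588 mm⁴
Total I = 7 731 853 mm⁴.

I_x ≈ 7.7 × 10⁶ mm⁴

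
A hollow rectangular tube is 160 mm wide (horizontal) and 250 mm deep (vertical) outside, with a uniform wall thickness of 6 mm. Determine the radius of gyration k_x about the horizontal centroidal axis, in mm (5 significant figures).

Split into non-overlapping primitives; take the origin at the lower-left of the bounding box.
Outer rectangle: 160 × 250, A = 40 000 mm², y = 125 mm, Ī = 208 333 333 mm⁴.
Inner void (subtracted): 148 × 238, A = 35 224 mm², y = 125 mm, Ī = 166 269 021 mm⁴.
By symmetry the centroid is at mid-height, ȳ = 125 mm.
All pieces are centred on the horizontal centroidal axis, so I = ΣĪ (holes subtracted) = 42 064 312 mm⁴.
Radius of gyration: k = √(I/A) = √(42 064 312 / 4 776) = 93.84794 mm.

k_x ≈ 93.848 mm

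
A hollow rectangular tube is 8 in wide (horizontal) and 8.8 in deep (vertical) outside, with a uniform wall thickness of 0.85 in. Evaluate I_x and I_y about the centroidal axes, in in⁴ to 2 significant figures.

I_x ≈ 270 in⁴, I_y ≈ 230 in⁴

Break the section into simple shapes (no overlaps), measuring from the bottom-left corner of the bounding box.
Outer rectangle: 8 × 8.8, A = 70.4 in², y = 4.4 in, Ī = 454.3 in⁴.
Inner void (subtracted): 6.3 × 7.1, A = 44.73 in², y = 4.4 in, Ī = 187.9 in⁴.
By symmetry the centroid is at mid-height, ȳ = 4.4 in.
All pieces are centred on the centroidal x-axis, so I = ΣĪ (holes subtracted) = 266.4 in⁴.
Repeating about the centroidal y-axis gives I_y = 227.5 in⁴.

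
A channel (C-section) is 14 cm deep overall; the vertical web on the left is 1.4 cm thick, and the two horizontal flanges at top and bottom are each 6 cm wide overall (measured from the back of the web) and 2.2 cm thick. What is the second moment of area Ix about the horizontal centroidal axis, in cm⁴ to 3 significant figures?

Ix ≈ 1030 cm⁴

Decompose the section into non-overlapping parts with the origin at the bottom-left of its bounding rectangle.
Web: 1.4 × 14, A = 19.6 cm², y = 7 cm, Ī = 320.13 cm⁴.
Top flange (beyond web): 4.6 × 2.2, A = 10.12 cm², y = 12.9 cm, Ī = 4.0817 cm⁴.
Bottom flange (beyond web): 4.6 × 2.2, A = 10.12 cm², y = 1.1 cm, Ī = 4.0817 cm⁴.
By symmetry the centroid is at mid-height, ȳ = 7 cm.
Transfer each piece to the horizontal centroidal axis using Ī + A·d² with d = y − 7:
  web: d = 0 cm → contributes +320.13 cm⁴
  top flange (beyond web): d = 5.9 cm → contributes +356.36 cm⁴
  bottom flange (beyond web): d = -5.9 cm → contributes +356.36 cm⁴
Total I = 1032.9 cm⁴.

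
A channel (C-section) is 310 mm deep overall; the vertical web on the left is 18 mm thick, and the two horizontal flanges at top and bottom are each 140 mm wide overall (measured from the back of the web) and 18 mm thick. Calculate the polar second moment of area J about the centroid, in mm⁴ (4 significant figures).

J ≈ 1.561 × 10⁸ mm⁴

Break the section into simple shapes (no overlaps), measuring from the bottom-left corner of the bounding box.
Web: 18 × 310, A = 5 580 mm², y = 155 mm, Ī = 44 686 500 mm⁴.
Top flange (beyond web): 122 × 18, A = 2 196 mm², y = 301 mm, Ī = 59 292 mm⁴.
Bottom flange (beyond web): 122 × 18, A = 2 196 mm², y = 9 mm, Ī = 59 292 mm⁴.
By symmetry the centroid is at mid-height, ȳ = 155 mm.
Transfer each piece to the centroidal x-axis using Ī + A·d² with d = y − 155:
  web: d = 0 mm → contributes +44 686 500 mm⁴
  top flange (beyond web): d = 146 mm → contributes +46 869 228 mm⁴
  bottom flange (beyond web): d = -146 mm → contributes +46 869 228 mm⁴
Total I = 138 424 956 mm⁴.
For the y-axis: x̄ = 39.8303 mm.
Repeating about the centroidal y-axis gives I_y = 17 640 529 mm⁴.
Polar second moment: J = I_x + I_y = 156 065 485 mm⁴.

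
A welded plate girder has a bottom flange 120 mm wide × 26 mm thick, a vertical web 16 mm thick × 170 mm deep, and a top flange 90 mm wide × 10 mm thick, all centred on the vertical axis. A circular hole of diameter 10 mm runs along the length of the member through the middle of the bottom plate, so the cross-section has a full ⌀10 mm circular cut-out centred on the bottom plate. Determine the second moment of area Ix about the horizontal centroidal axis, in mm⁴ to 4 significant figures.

Treat the section as a set of non-overlapping primitives; coordinates are from the bounding-box lower-left.
Bottom plate: 120 × 26, A = 3 120 mm², y = 13 mm, Ī = 175 760 mm⁴.
Web plate: 16 × 170, A = 2 720 mm², y = 111 mm, Ī = 6 550 667 mm⁴.
Top plate: 90 × 10, A = 900 mm², y = 201 mm, Ī = 7 500 mm⁴.
Hole (subtracted): ⌀10, A = 78.5398 mm², y = 13 mm, Ī = 490.874 mm⁴.
Centroid: ȳ = ΣA·y / ΣA = 78.4151 mm.
Transfer each piece to the horizontal centroidal axis using Ī + A·d² with d = y − 78.4151:
  bottom plate: d = -65.4151 mm → contributes +13 526 657 mm⁴
  web plate: d = 32.5849 mm → contributes +9 438 699 mm⁴
  top plate: d = 122.585 mm → contributes +13 531 855 mm⁴
  hole: d = -65.4151 mm → contributes −336 573 mm⁴
Total I = 36 160 637 mm⁴.

Ix ≈ 3.616 × 10⁷ mm⁴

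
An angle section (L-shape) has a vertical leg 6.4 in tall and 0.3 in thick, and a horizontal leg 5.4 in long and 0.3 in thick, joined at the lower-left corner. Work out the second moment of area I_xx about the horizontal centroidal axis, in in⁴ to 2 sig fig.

Split into non-overlapping primitives; take the origin at the lower-left of the bounding box.
Vertical leg: 0.3 × 6.4, A = 1.92 in², y = 3.2 in, Ī = 6.554 in⁴.
Horizontal leg (remainder): 5.1 × 0.3, A = 1.53 in², y = 0.15 in, Ī = 0.01148 in⁴.
Centroid: ȳ = ΣA·y / ΣA = 1.847 in.
Transfer each piece to the horizontal centroidal axis using Ī + A·d² with d = y − 1.847:
  vertical leg: d = 1.353 in → contributes +10.07 in⁴
  horizontal leg (remainder): d = -1.697 in → contributes +4.42 in⁴
Total I = 14.49 in⁴.

I_xx ≈ 14 in⁴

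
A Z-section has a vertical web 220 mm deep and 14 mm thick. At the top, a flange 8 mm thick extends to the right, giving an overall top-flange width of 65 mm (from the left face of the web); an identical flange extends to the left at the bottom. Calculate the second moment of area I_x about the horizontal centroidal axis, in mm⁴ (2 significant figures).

I_x ≈ 2.2 × 10⁷ mm⁴

Treat the section as a set of non-overlapping primitives; coordinates are from the bounding-box lower-left.
Web: 14 × 220, A = 3 080 mm², y = 110 mm, Ī = 12 422 667 mm⁴.
Top flange (beyond web): 51 × 8, A = 408 mm², y = 216 mm, Ī = 2 176 mm⁴.
Bottom flange (beyond web): 51 × 8, A = 408 mm², y = 4 mm, Ī = 2 176 mm⁴.
Centroid: ȳ = ΣA·y / ΣA = 110 mm.
Transfer each piece to the horizontal centroidal axis using Ī + A·d² with d = y − 110:
  web: d = 0 mm → contributes +12 422 667 mm⁴
  top flange (beyond web): d = 106 mm → contributes +4 586 464 mm⁴
  bottom flange (beyond web): d = -106 mm → contributes +4 586 464 mm⁴
Total I = 21 595 595 mm⁴.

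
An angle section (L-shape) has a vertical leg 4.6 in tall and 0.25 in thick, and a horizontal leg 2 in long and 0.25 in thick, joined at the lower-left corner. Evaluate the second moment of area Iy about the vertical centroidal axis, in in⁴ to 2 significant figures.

Split into non-overlapping primitives; take the origin at the lower-left of the bounding box.
Vertical leg: 0.25 × 4.6, A = 1.15 in², x = 0.125 in, Ī = 0.00599 in⁴.
Horizontal leg (remainder): 1.75 × 0.25, A = 0.4375 in², x = 1.125 in, Ī = 0.1117 in⁴.
Centroid: x̄ = ΣA·x / ΣA = 0.4006 in.
Transfer each piece to the vertical centroidal axis using Ī + A·d² with d = x − 0.4006:
  vertical leg: d = -0.2756 in → contributes +0.09333 in⁴
  horizontal leg (remainder): d = 0.7244 in → contributes +0.3412 in⁴
Total I = 0.4346 in⁴.

Iy ≈ 0.43 in⁴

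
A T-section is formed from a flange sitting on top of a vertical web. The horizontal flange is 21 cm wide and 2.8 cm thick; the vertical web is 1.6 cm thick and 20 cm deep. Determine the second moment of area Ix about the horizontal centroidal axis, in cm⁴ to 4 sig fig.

Ix ≈ 3798 cm⁴

Decompose the section into non-overlapping parts with the origin at the bottom-left of its bounding rectangle.
Flange: 21 × 2.8, A = 58.8 cm², y = 21.4 cm, Ī = 38.416 cm⁴.
Web: 1.6 × 20, A = 32 cm², y = 10 cm, Ī = 1066.67 cm⁴.
Centroid: ȳ = ΣA·y / ΣA = 17.3824 cm.
Transfer each piece to the horizontal centroidal axis using Ī + A·d² with d = y − 17.3824:
  flange: d = 4.01762 cm → contributes +987.523 cm⁴
  web: d = -7.38238 cm → contributes +2810.65 cm⁴
Total I = 3798.17 cm⁴.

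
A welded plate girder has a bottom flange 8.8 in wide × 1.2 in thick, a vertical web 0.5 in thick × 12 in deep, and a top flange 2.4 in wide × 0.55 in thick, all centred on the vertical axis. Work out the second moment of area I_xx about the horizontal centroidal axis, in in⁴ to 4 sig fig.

Split into non-overlapping primitives; take the origin at the lower-left of the bounding box.
Bottom plate: 8.8 × 1.2, A = 10.56 in², y = 0.6 in, Ī = 1.2672 in⁴.
Web plate: 0.5 × 12, A = 6 in², y = 7.2 in, Ī = 72 in⁴.
Top plate: 2.4 × 0.55, A = 1.32 in², y = 13.475 in, Ī = 0.033275 in⁴.
Centroid: ȳ = ΣA·y / ΣA = 3.76527 in.
Transfer each piece to the horizontal centroidal axis using Ī + A·d² with d = y − 3.76527:
  bottom plate: d = -3.16527 in → contributes +107.067 in⁴
  web plate: d = 3.43473 in → contributes +142.784 in⁴
  top plate: d = 9.70973 in → contributes +124.481 in⁴
Total I = 374.333 in⁴.

I_xx ≈ 374.3 in⁴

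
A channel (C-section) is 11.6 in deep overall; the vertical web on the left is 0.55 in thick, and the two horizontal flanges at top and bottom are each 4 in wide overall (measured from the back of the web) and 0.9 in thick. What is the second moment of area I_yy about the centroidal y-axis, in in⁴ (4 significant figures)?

I_yy ≈ 18.91 in⁴

Split into non-overlapping primitives; take the origin at the lower-left of the bounding box.
Web: 0.55 × 11.6, A = 6.38 in², x = 0.275 in, Ī = 0.160829 in⁴.
Top flange (beyond web): 3.45 × 0.9, A = 3.105 in², x = 2.275 in, Ī = 3.07977 in⁴.
Bottom flange (beyond web): 3.45 × 0.9, A = 3.105 in², x = 2.275 in, Ī = 3.07977 in⁴.
Centroid: x̄ = ΣA·x / ΣA = 1.2615 in.
Transfer each piece to the centroidal y-axis using Ī + A·d² with d = x − 1.2615:
  web: d = -0.986497 in → contributes +6.3697 in⁴
  top flange (beyond web): d = 1.0135 in → contributes +6.26919 in⁴
  bottom flange (beyond web): d = 1.0135 in → contributes +6.26919 in⁴
Total I = 18.9081 in⁴.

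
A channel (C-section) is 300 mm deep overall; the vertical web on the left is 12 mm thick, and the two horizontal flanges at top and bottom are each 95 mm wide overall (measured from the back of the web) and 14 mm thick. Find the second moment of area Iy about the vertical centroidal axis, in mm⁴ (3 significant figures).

Break the section into simple shapes (no overlaps), measuring from the bottom-left corner of the bounding box.
Web: 12 × 300, A = 3 600 mm², x = 6 mm, Ī = 43 200 mm⁴.
Top flange (beyond web): 83 × 14, A = 1 162 mm², x = 53.5 mm, Ī = 667 085 mm⁴.
Bottom flange (beyond web): 83 × 14, A = 1 162 mm², x = 53.5 mm, Ī = 667 085 mm⁴.
Centroid: x̄ = ΣA·x / ΣA = 24.634 mm.
Transfer each piece to the vertical centroidal axis using Ī + A·d² with d = x − 24.634:
  web: d = -18.634 mm → contributes +1 293 263 mm⁴
  top flange (beyond web): d = 28.866 mm → contributes +1 635 292 mm⁴
  bottom flange (beyond web): d = 28.866 mm → contributes +1 635 292 mm⁴
Total I = 4 563 847 mm⁴.

Iy ≈ 4.56 × 10⁶ mm⁴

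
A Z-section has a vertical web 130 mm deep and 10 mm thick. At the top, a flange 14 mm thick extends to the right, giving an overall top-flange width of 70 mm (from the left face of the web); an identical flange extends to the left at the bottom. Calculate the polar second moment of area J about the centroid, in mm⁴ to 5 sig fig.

J ≈ 1.0083 × 10⁷ mm⁴

Split into non-overlapping primitives; take the origin at the lower-left of the bounding box.
Web: 10 × 130, A = 1 300 mm², y = 65 mm, Ī = 1 830 833 mm⁴.
Top flange (beyond web): 60 × 14, A = 840 mm², y = 123 mm, Ī = 13 720 mm⁴.
Bottom flange (beyond web): 60 × 14, A = 840 mm², y = 7 mm, Ī = 13 720 mm⁴.
Centroid: ȳ = ΣA·y / ΣA = 65 mm.
Transfer each piece to the centroidal x-axis using Ī + A·d² with d = y − 65:
  web: d = 0 mm → contributes +1 830 833 mm⁴
  top flange (beyond web): d = 58 mm → contributes +2 839 480 mm⁴
  bottom flange (beyond web): d = -58 mm → contributes +2 839 480 mm⁴
Total I = 7 509 793 mm⁴.
For the y-axis: x̄ = 65 mm.
Repeating about the centroidal y-axis gives I_y = 2 572 833 mm⁴.
Polar second moment: J = I_x + I_y = 10 082 627 mm⁴.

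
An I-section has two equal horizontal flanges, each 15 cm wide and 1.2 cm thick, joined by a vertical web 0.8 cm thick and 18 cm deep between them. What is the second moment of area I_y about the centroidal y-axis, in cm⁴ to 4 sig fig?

Decompose the section into non-overlapping parts with the origin at the bottom-left of its bounding rectangle.
Bottom flange: 15 × 1.2, A = 18 cm², x = 7.5 cm, Ī = 337.5 cm⁴.
Web: 0.8 × 18, A = 14.4 cm², x = 7.5 cm, Ī = 0.768 cm⁴.
Top flange: 15 × 1.2, A = 18 cm², x = 7.5 cm, Ī = 337.5 cm⁴.
By symmetry the centroid is at mid-width, x̄ = 7.5 cm.
All pieces are centred on the centroidal y-axis, so I = ΣĪ = 675.768 cm⁴.

I_y ≈ 675.8 cm⁴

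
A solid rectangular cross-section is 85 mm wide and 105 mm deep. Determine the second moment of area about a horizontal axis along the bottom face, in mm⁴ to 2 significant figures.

The section: 85 × 105, A = 8 925 mm², y = 52.5 mm, Ī = 8 199 844 mm⁴.
Transfer it to a horizontal axis along the bottom face using Ī + A·d² with d = y − 0:
  the section: d = 52.5 mm → contributes +32 799 375 mm⁴
Total I = 32 799 375 mm⁴.

I_base ≈ 3.3 × 10⁷ mm⁴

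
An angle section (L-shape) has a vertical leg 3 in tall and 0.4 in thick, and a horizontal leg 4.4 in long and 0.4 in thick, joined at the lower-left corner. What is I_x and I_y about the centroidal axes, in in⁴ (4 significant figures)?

Split into non-overlapping primitives; take the origin at the lower-left of the bounding box.
Vertical leg: 0.4 × 3, A = 1.2 in², y = 1.5 in, Ī = 0.9 in⁴.
Horizontal leg (remainder): 4 × 0.4, A = 1.6 in², y = 0.2 in, Ī = 0.0213333 in⁴.
Centroid: ȳ = ΣA·y / ΣA = 0.757143 in.
Transfer each piece to the centroidal x-axis using Ī + A·d² with d = y − 0.757143:
  vertical leg: d = 0.742857 in → contributes +1.5622 in⁴
  horizontal leg (remainder): d = -0.557143 in → contributes +0.517986 in⁴
Total I = 2.08019 in⁴.
For the y-axis: x̄ = 1.45714 in.
Repeating about the centroidal y-axis gives I_y = 5.46819 in⁴.

I_x ≈ 2.080 in⁴, I_y ≈ 5.468 in⁴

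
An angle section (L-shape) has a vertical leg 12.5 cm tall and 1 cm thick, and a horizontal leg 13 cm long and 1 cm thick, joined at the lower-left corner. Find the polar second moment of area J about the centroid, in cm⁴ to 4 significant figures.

Treat the section as a set of non-overlapping primitives; coordinates are from the bounding-box lower-left.
Vertical leg: 1 × 12.5, A = 12.5 cm², y = 6.25 cm, Ī = 162.76 cm⁴.
Horizontal leg (remainder): 12 × 1, A = 12 cm², y = 0.5 cm, Ī = 1 cm⁴.
Centroid: ȳ = ΣA·y / ΣA = 3.43367 cm.
Transfer each piece to the centroidal x-axis using Ī + A·d² with d = y − 3.43367:
  vertical leg: d = 2.81633 cm → contributes +261.907 cm⁴
  horizontal leg (remainder): d = -2.93367 cm → contributes +104.277 cm⁴
Total I = 366.184 cm⁴.
For the y-axis: x̄ = 3.68367 cm.
Repeating about the centroidal y-axis gives I_y = 403.715 cm⁴.
Polar second moment: J = I_x + I_y = 769.899 cm⁴.

J ≈ 769.9 cm⁴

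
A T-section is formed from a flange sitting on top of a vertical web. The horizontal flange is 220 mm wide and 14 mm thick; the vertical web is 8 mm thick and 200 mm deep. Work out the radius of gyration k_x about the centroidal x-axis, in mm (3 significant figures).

Treat the section as a set of non-overlapping primitives; coordinates are from the bounding-box lower-left.
Flange: 220 × 14, A = 3 080 mm², y = 207 mm, Ī = 50 307 mm⁴.
Web: 8 × 200, A = 1 600 mm², y = 100 mm, Ī = 5 333 333 mm⁴.
Centroid: ȳ = ΣA·y / ΣA = 170.42 mm.
Transfer each piece to the centroidal x-axis using Ī + A·d² with d = y − 170.42:
  flange: d = 36.581 mm → contributes +4 171 913 mm⁴
  web: d = -70.419 mm → contributes +13 267 426 mm⁴
Total I = 17 439 339 mm⁴.
Radius of gyration: k = √(I/A) = √(17 439 339 / 4 680) = 61.044 mm.

k_x ≈ 61.0 mm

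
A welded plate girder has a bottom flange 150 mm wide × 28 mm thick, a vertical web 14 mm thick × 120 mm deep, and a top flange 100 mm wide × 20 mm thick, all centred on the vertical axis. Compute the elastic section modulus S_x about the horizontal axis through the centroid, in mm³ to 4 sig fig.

Break the section into simple shapes (no overlaps), measuring from the bottom-left corner of the bounding box.
Bottom plate: 150 × 28, A = 4 200 mm², y = 14 mm, Ī = 274 400 mm⁴.
Web plate: 14 × 120, A = 1 680 mm², y = 88 mm, Ī = 2 016 000 mm⁴.
Top plate: 100 × 20, A = 2 000 mm², y = 158 mm, Ī = 66666.7 mm⁴.
Centroid: ȳ = ΣA·y / ΣA = 66.3249 mm.
Transfer each piece to the horizontal axis through the centroid using Ī + A·d² with d = y − 66.3249:
  bottom plate: d = -52.3249 mm → contributes +11 773 548 mm⁴
  web plate: d = 21.6751 mm → contributes +2 805 283 mm⁴
  top plate: d = 91.6751 mm → contributes +16 875 324 mm⁴
Total I = 31 454 155 mm⁴.
Extreme fibre distance c = 101.675 mm; S = I/c = 309 359 mm³.

S_x ≈ 3.094 × 10⁵ mm³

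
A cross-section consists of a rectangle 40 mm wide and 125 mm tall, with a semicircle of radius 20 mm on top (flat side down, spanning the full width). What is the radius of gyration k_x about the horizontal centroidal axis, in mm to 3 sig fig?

k_x ≈ 40.7 mm

Decompose the section into non-overlapping parts with the origin at the bottom-left of its bounding rectangle.
Rectangular body: 40 × 125, A = 5 000 mm², y = 62.5 mm, Ī = 6 510 417 mm⁴.
Semicircular cap: semicircle r = 20, A = 628.32 mm², y = 133.49 mm, Ī = 17 561 mm⁴.
Centroid: ȳ = ΣA·y / ΣA = 70.425 mm.
Transfer each piece to the horizontal centroidal axis using Ī + A·d² with d = y − 70.425:
  rectangular body: d = -7.9248 mm → contributes +6 824 428 mm⁴
  semicircular cap: d = 63.063 mm → contributes +2 516 385 mm⁴
Total I = 9 340 813 mm⁴.
Radius of gyration: k = √(I/A) = √(9 340 813 / 5628.3) = 40.738 mm.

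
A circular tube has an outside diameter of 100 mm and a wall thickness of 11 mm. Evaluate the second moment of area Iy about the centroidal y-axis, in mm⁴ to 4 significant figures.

Iy ≈ 3.092 × 10⁶ mm⁴

Break the section into simple shapes (no overlaps), measuring from the bottom-left corner of the bounding box.
Outer circle: ⌀100, A = 7853.98 mm², x = 50 mm, Ī = 4 908 739 mm⁴.
Bore (subtracted): ⌀78, A = 4778.36 mm², x = 50 mm, Ī = 1 816 972 mm⁴.
By symmetry the centroid is at mid-width, x̄ = 50 mm.
All pieces are centred on the centroidal y-axis, so I = ΣĪ (holes subtracted) = 3 091 766 mm⁴.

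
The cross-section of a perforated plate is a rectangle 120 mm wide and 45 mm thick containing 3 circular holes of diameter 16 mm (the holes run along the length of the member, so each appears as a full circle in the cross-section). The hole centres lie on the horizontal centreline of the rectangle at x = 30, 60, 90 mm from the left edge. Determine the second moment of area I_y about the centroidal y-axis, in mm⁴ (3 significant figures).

Decompose the section into non-overlapping parts with the origin at the bottom-left of its bounding rectangle.
Plate: 120 × 45, A = 5 400 mm², x = 60 mm, Ī = 6 480 000 mm⁴.
Hole 1 (subtracted): ⌀16, A = 201.06 mm², x = 30 mm, Ī = 3 217 mm⁴.
Hole 2 (subtracted): ⌀16, A = 201.06 mm², x = 60 mm, Ī = 3 217 mm⁴.
Hole 3 (subtracted): ⌀16, A = 201.06 mm², x = 90 mm, Ī = 3 217 mm⁴.
By symmetry the centroid is at mid-width, x̄ = 60 mm.
Transfer each piece to the centroidal y-axis using Ī + A·d² with d = x − 60:
  plate: d = 0 mm → contributes +6 480 000 mm⁴
  hole 1: d = -30 mm → contributes −184 173 mm⁴
  hole 2: d = 0 mm → contributes −3 217 mm⁴
  hole 3: d = 30 mm → contributes −184 173 mm⁴
Total I = 6 108 438 mm⁴.

I_y ≈ 6.11 × 10⁶ mm⁴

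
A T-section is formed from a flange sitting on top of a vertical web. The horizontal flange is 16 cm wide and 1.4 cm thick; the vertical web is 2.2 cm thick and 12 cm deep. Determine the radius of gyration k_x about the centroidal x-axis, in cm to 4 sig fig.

Break the section into simple shapes (no overlaps), measuring from the bottom-left corner of the bounding box.
Flange: 16 × 1.4, A = 22.4 cm², y = 12.7 cm, Ī = 3.65867 cm⁴.
Web: 2.2 × 12, A = 26.4 cm², y = 6 cm, Ī = 316.8 cm⁴.
Centroid: ȳ = ΣA·y / ΣA = 9.07541 cm.
Transfer each piece to the centroidal x-axis using Ī + A·d² with d = y − 9.07541:
  flange: d = 3.62459 cm → contributes +297.942 cm⁴
  web: d = -3.07541 cm → contributes +566.495 cm⁴
Total I = 864.437 cm⁴.
Radius of gyration: k = √(I/A) = √(864.437 / 48.8) = 4.20879 cm.

k_x ≈ 4.209 cm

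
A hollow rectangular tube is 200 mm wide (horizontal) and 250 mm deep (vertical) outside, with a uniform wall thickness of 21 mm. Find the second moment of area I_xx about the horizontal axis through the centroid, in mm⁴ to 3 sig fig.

Treat the section as a set of non-overlapping primitives; coordinates are from the bounding-box lower-left.
Outer rectangle: 200 × 250, A = 50 000 mm², y = 125 mm, Ī = 260 416 667 mm⁴.
Inner void (subtracted): 158 × 208, A = 32 864 mm², y = 125 mm, Ī = 118 485 675 mm⁴.
By symmetry the centroid is at mid-height, ȳ = 125 mm.
All pieces are centred on the horizontal axis through the centroid, so I = ΣĪ (holes subtracted) = 141 930 992 mm⁴.

I_xx ≈ 1.42 × 10⁸ mm⁴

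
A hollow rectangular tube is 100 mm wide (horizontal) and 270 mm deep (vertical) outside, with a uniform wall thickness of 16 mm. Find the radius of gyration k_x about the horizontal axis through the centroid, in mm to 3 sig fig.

Break the section into simple shapes (no overlaps), measuring from the bottom-left corner of the bounding box.
Outer rectangle: 100 × 270, A = 27 000 mm², y = 135 mm, Ī = 164 025 000 mm⁴.
Inner void (subtracted): 68 × 238, A = 16 184 mm², y = 135 mm, Ī = 76 393 875 mm⁴.
By symmetry the centroid is at mid-height, ȳ = 135 mm.
All pieces are centred on the horizontal axis through the centroid, so I = ΣĪ (holes subtracted) = 87 631 125 mm⁴.
Radius of gyration: k = √(I/A) = √(87 631 125 / 10 816) = 90.011 mm.

k_x ≈ 90.0 mm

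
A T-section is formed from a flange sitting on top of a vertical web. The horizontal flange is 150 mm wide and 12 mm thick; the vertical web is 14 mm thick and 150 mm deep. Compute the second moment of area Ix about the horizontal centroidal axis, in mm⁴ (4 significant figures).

Ix ≈ 1.032 × 10⁷ mm⁴

Treat the section as a set of non-overlapping primitives; coordinates are from the bounding-box lower-left.
Flange: 150 × 12, A = 1 800 mm², y = 156 mm, Ī = 21 600 mm⁴.
Web: 14 × 150, A = 2 100 mm², y = 75 mm, Ī = 3 937 500 mm⁴.
Centroid: ȳ = ΣA·y / ΣA = 112.385 mm.
Transfer each piece to the horizontal centroidal axis using Ī + A·d² with d = y − 112.385:
  flange: d = 43.6154 mm → contributes +3 445 743 mm⁴
  web: d = -37.3846 mm → contributes +6 872 480 mm⁴
Total I = 10 318 223 mm⁴.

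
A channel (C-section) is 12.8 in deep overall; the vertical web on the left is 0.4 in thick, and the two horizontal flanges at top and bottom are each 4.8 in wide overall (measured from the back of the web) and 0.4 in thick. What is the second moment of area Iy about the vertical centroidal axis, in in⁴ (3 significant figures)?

Iy ≈ 17.8 in⁴

Treat the section as a set of non-overlapping primitives; coordinates are from the bounding-box lower-left.
Web: 0.4 × 12.8, A = 5.12 in², x = 0.2 in, Ī = 0.068267 in⁴.
Top flange (beyond web): 4.4 × 0.4, A = 1.76 in², x = 2.6 in, Ī = 2.8395 in⁴.
Bottom flange (beyond web): 4.4 × 0.4, A = 1.76 in², x = 2.6 in, Ī = 2.8395 in⁴.
Centroid: x̄ = ΣA·x / ΣA = 1.1778 in.
Transfer each piece to the vertical centroidal axis using Ī + A·d² with d = x − 1.1778:
  web: d = -0.97778 in → contributes +4.9632 in⁴
  top flange (beyond web): d = 1.4222 in → contributes +6.3994 in⁴
  bottom flange (beyond web): d = 1.4222 in → contributes +6.3994 in⁴
Total I = 17.762 in⁴.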